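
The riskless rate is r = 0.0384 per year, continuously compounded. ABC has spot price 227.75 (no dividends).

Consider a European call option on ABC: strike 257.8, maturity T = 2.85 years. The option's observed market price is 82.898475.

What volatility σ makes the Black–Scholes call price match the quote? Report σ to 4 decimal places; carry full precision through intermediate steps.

sigma = 0.5683

At σ = 0.5683 the Black–Scholes value reproduces the quote:
σ√T = 0.5683·√2.85 = 0.959401
d₁ = (ln(S/K) + (r+σ²/2)T) / (σ√T) = (ln(227.75/257.8) + (0.0384+0.5683²/2)·2.85) / 0.959401 = (-0.123936 + 0.569665) / 0.959401 = 0.464591
d₂ = d₁ − σ√T = 0.464591 − 0.959401 = -0.494809
e^{−rT} = 0.896336
N(d₁) = 0.678888,  N(d₂) = 0.310367
V = S·N(d₁) − K·e^{−rT}·N(d₂) = 154.616735 − 71.718260 = 82.898475 (the observed quote) — the price is monotone increasing in volatility, hence this σ is the only solution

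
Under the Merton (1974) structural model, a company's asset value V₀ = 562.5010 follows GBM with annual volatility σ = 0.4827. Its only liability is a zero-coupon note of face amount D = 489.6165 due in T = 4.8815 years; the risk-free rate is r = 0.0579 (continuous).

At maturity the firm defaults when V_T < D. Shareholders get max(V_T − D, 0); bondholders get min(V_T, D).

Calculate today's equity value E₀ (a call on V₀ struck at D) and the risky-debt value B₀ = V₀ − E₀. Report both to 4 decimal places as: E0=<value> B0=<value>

E0=298.8953 B0=263.6057

Work the structural quantities from V₀ = 562.5010 against face 489.6165:
d₁ = [ln(V₀/D) + (r + σ²/2)T] / (σ√T)
   = [ln(562.5010/489.6165) + (0.0579 + 0.5·0.4827²)·4.8815] / (0.4827·√4.8815)
   = [0.138770 + 0.851332] / 1.066483 = 0.928381
d₂ = d₁ − σ√T = 0.928381 − 1.066483 = -0.138102
N(d₁) = 0.823395,  N(d₂) = 0.445080,  e^(−rT) = 0.753792
E₀ = V₀·N(d₁) − D·e^(−rT)·N(d₂)
   = 562.5010·0.823395 − 489.6165·0.753792·0.445080 = 298.895334
B₀ = V₀ − E₀ = 562.5010 − 298.895334 = 263.605666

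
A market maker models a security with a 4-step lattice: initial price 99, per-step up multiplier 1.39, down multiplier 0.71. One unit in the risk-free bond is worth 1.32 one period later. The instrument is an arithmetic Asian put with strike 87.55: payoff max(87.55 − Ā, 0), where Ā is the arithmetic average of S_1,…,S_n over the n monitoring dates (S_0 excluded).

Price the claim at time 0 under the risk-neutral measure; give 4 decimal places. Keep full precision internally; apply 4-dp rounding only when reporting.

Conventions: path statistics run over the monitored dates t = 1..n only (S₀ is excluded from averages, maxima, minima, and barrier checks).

price = 0.0840

With p* = (R−d)/(u−d) = 0.8971, sum probability × payoff across the paths and divide by R^4.
Enumerate all 2^4 = 16 price paths (U = up ×1.39, D = down ×0.71); each path with k up-moves has probability p*^k·(1−p*)^(4−k).
DDDD: Ā=45.1967, payoff=42.3533, prob=0.000112
UDDD: Ā=88.4836, payoff=0.0000, prob=0.000979
DUDD: Ā=71.6536, payoff=15.8964, prob=0.000979
UUDD: Ā=140.2796, payoff=0.0000, prob=0.008527
DDUD: Ā=59.7043, payoff=27.8457, prob=0.000979
UDUD: Ā=116.8859, payoff=0.0000, prob=0.008527
DUUD: Ā=100.0559, payoff=0.0000, prob=0.008527
UUUD: Ā=195.8841, payoff=0.0000, prob=0.074311
DDDU: Ā=51.2203, payoff=36.3297, prob=0.000979
UDDU: Ā=100.2764, payoff=0.0000, prob=0.008527
DUDU: Ā=83.4464, payoff=4.1036, prob=0.008527
UUDU: Ā=163.3668, payoff=0.0000, prob=0.074311
DDUU: Ā=71.4971, payoff=16.0529, prob=0.008527
UDUU: Ā=139.9731, payoff=0.0000, prob=0.074311
DUUU: Ā=123.1431, payoff=0.0000, prob=0.074311
UUUU: Ā=241.0831, payoff=0.0000, prob=0.647565
Price = Σ prob·payoff / R^4 = 0.254996 / 3.035958 = 0.0840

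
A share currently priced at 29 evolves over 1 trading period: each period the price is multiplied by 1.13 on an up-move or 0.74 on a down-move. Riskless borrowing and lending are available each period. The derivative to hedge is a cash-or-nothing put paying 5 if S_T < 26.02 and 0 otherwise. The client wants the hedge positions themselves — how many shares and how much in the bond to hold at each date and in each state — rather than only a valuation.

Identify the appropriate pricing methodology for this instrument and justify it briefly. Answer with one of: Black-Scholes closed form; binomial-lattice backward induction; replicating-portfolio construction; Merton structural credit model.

Key observation: the mandate to exhibit the hedge at every date and state singles out the replicating-portfolio construction on the 1-period tree with factors 1.13 and 0.74 from 29.

framework: replicating-portfolio construction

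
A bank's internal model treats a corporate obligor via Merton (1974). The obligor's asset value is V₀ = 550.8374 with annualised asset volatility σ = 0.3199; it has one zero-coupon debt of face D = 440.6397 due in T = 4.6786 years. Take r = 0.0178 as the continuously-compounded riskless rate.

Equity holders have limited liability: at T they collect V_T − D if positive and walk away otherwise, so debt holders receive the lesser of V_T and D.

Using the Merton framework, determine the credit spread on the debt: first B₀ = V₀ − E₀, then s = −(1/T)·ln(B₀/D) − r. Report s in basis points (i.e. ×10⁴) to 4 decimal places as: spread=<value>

spread=396.0870

Work the structural quantities from V₀ = 550.8374 against face 440.6397:
d₁ = [ln(V₀/D) + (r + σ²/2)T] / (σ√T)
   = [ln(550.8374/440.6397) + (0.0178 + 0.5·0.3199²)·4.6786] / (0.3199·√4.6786)
   = [0.223212 + 0.322674] / 0.691946 = 0.788914
d₂ = d₁ − σ√T = 0.788914 − 0.691946 = 0.096968
N(d₁) = 0.784919,  N(d₂) = 0.538624,  e^(−rT) = 0.920094
E₀ = V₀·N(d₁) − D·e^(−rT)·N(d₂)
   = 550.8374·0.784919 − 440.6397·0.920094·0.538624 = 213.988249
B₀ = V₀ − E₀ = 550.8374 − 213.988249 = 336.849151
spread = −(1/T)·ln(B₀/D) − r = −(1/4.6786)·ln(336.849151/440.6397) − 0.0178 = 0.03960870
in basis points: 0.03960870 × 10⁴ = 396.0870 bp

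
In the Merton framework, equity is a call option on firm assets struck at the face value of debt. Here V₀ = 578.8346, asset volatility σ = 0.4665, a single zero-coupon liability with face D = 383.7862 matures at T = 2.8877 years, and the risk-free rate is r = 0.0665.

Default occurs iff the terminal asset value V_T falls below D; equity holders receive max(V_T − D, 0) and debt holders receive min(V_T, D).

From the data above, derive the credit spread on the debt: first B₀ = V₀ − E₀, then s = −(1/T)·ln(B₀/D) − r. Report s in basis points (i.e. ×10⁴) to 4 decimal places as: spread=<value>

spread=489.7567

Work the structural quantities from V₀ = 578.8346 against face 383.7862:
d₁ = [ln(V₀/D) + (r + σ²/2)T] / (σ√T)
   = [ln(578.8346/383.7862) + (0.0665 + 0.5·0.4665²)·2.8877] / (0.4665·√2.8877)
   = [0.410931 + 0.506246] / 0.792734 = 1.156979
d₂ = d₁ − σ√T = 1.156979 − 0.792734 = 0.364245
N(d₁) = 0.876360,  N(d₂) = 0.642162,  e^(−rT) = 0.825280
E₀ = V₀·N(d₁) − D·e^(−rT)·N(d₂)
   = 578.8346·0.876360 − 383.7862·0.825280·0.642162 = 303.874349
B₀ = V₀ − E₀ = 578.8346 − 303.874349 = 274.960251
spread = −(1/T)·ln(B₀/D) − r = −(1/2.8877)·ln(274.960251/383.7862) − 0.0665 = 0.04897567
in basis points: 0.04897567 × 10⁴ = 489.7567 bp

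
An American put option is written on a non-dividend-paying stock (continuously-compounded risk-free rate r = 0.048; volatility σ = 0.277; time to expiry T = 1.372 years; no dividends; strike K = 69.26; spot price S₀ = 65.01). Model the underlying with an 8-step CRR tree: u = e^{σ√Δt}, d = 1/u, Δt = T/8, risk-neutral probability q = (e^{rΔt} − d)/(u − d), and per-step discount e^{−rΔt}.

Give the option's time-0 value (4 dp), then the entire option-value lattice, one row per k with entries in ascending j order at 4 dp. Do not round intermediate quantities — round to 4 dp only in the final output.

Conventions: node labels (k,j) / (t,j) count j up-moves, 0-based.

Δt=0.17150, u=1.12155, d=0.89162, q=0.50730, disc=e^(-rΔt)=0.99180
k=8 terminal: V=max(K-S,0) → 43.2927 36.5963 28.1731 17.5777 4.2500 0.0000 0.0000 0.0000 0.0000
k=7: j=0 S=29.1237 intr=40.1363 cont=39.5685 V=40.1363[EX]; j=1 S=36.6340 intr=32.6260 cont=32.0582 V=32.6260[EX]; j=2 S=46.0811 intr=23.1789 cont=22.6111 V=23.1789[EX]; j=3 S=57.9644 intr=11.2956 cont=10.7278 V=11.2956[EX]; j=4 S=72.9120 intr=0.0000 cont=2.0768 V=2.0768[hold]; j=5 S=91.7144 intr=0.0000 cont=0.0000 V=0.0000[hold]; j=6 S=115.3655 intr=0.0000 cont=0.0000 V=0.0000[hold]; j=7 S=145.1156 intr=0.0000 cont=0.0000 V=0.0000[hold]
k=6: j=0 S=32.6637 intr=36.5963 cont=36.0285 V=36.5963[EX]; j=1 S=41.0869 intr=28.1731 cont=27.6053 V=28.1731[EX]; j=2 S=51.6823 intr=17.5777 cont=17.0099 V=17.5777[EX]; j=3 S=65.0100 intr=4.2500 cont=6.5646 V=6.5646[hold]; j=4 S=81.7746 intr=0.0000 cont=1.0148 V=1.0148[hold]; j=5 S=102.8624 intr=0.0000 cont=0.0000 V=0.0000[hold]; j=6 S=129.3883 intr=0.0000 cont=0.0000 V=0.0000[hold]
k=5: j=0 S=36.6340 intr=32.6260 cont=32.0582 V=32.6260[EX]; j=1 S=46.0811 intr=23.1789 cont=22.6111 V=23.1789[EX]; j=2 S=57.9644 intr=11.2956 cont=11.8924 V=11.8924[hold]; j=3 S=72.9120 intr=0.0000 cont=3.7185 V=3.7185[hold]; j=4 S=91.7144 intr=0.0000 cont=0.4959 V=0.4959[hold]; j=5 S=115.3655 intr=0.0000 cont=0.0000 V=0.0000[hold]
k=4: j=0 S=41.0869 intr=28.1731 cont=27.6053 V=28.1731[EX]; j=1 S=51.6823 intr=17.5777 cont=17.3102 V=17.5777[EX]; j=2 S=65.0100 intr=4.2500 cont=7.6822 V=7.6822[hold]; j=3 S=81.7746 intr=0.0000 cont=2.0666 V=2.0666[hold]; j=4 S=102.8624 intr=0.0000 cont=0.2423 V=0.2423[hold]
k=3: j=0 S=46.0811 intr=23.1789 cont=22.6111 V=23.1789[EX]; j=1 S=57.9644 intr=11.2956 cont=12.4547 V=12.4547[hold]; j=2 S=72.9120 intr=0.0000 cont=4.7938 V=4.7938[hold]; j=3 S=91.7144 intr=0.0000 cont=1.1318 V=1.1318[hold]
k=2: j=0 S=51.6823 intr=17.5777 cont=17.5931 V=17.5931[hold]; j=1 S=65.0100 intr=4.2500 cont=8.4981 V=8.4981[hold]; j=2 S=81.7746 intr=0.0000 cont=2.9120 V=2.9120[hold]
k=1: j=0 S=57.9644 intr=11.2956 cont=12.8727 V=12.8727[hold]; j=1 S=72.9120 intr=0.0000 cont=5.6178 V=5.6178[hold]
k=0: j=0 S=65.0100 intr=4.2500 cont=9.1169 V=9.1169[hold]

price = 9.1169
tree:
9.1169
12.8727 5.6178
17.5931 8.4981 2.9120
23.1789 12.4547 4.7938 1.1318
28.1731 17.5777 7.6822 2.0666 0.2423
32.6260 23.1789 11.8924 3.7185 0.4959 0.0000
36.5963 28.1731 17.5777 6.5646 1.0148 0.0000 0.0000
40.1363 32.6260 23.1789 11.2956 2.0768 0.0000 0.0000 0.0000
43.2927 36.5963 28.1731 17.5777 4.2500 0.0000 0.0000 0.0000 0.0000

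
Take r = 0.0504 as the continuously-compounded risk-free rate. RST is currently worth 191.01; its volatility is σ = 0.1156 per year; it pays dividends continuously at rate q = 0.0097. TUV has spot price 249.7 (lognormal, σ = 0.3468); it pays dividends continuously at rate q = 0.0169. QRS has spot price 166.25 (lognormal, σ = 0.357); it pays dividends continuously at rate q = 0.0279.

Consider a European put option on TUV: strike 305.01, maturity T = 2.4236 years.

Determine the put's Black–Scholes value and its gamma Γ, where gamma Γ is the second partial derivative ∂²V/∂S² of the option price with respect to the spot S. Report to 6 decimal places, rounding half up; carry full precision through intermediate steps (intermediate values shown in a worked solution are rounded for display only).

σ√T = 0.3468·√2.4236 = 0.539895
d₁ = (ln(S/K) + (r−q+σ²/2)T) / (σ√T) = (ln(249.7/305.01) + (0.0504−0.0169+0.3468²/2)·2.4236) / 0.539895 = (-0.200084 + 0.226934) / 0.539895 = 0.049731
d₂ = d₁ − σ√T = 0.049731 − 0.539895 = -0.490164
e^{−rT} = 0.885016
e^{−qT} = 0.959869
N(−d₁) = 0.480168,  N(−d₂) = 0.687991
Put price V = K·e^{−rT}·N(−d₂) − S·e^{−qT}·N(−d₁) = 185.715457 − 115.086340 = 70.629117
φ(d₁) = (1/√(2π))·e^{−d₁²/2} = 0.398449
Γ = e^{−qT}·φ(d₁) / (S·σ·√T) = 0.002837

price = 70.629117
Γ = 0.002837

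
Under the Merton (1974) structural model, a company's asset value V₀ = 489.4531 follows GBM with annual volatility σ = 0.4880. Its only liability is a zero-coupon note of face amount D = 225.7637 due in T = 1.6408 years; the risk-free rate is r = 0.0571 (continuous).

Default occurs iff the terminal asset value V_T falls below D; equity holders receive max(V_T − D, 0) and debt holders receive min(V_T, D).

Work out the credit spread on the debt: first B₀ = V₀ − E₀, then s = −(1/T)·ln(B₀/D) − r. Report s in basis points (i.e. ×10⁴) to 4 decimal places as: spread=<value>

spread=217.7778

Apply the equity-as-call identities (strike 225.7637, horizon 1.6408 years):
d₁ = [ln(V₀/D) + (r + σ²/2)T] / (σ√T)
   = [ln(489.4531/225.7637) + (0.0571 + 0.5·0.4880²)·1.6408] / (0.4880·√1.6408)
   = [0.773800 + 0.289063] / 0.625097 = 1.700316
d₂ = d₁ − σ√T = 1.700316 − 0.625097 = 1.075218
N(d₁) = 0.955464,  N(d₂) = 0.858862,  e^(−rT) = 0.910565
E₀ = V₀·N(d₁) − D·e^(−rT)·N(d₂)
   = 489.4531·0.955464 − 225.7637·0.910565·0.858862 = 291.096541
B₀ = V₀ − E₀ = 489.4531 − 291.096541 = 198.356559
spread = −(1/T)·ln(B₀/D) − r = −(1/1.6408)·ln(198.356559/225.7637) − 0.0571 = 0.02177778
in basis points: 0.02177778 × 10⁴ = 217.7778 bp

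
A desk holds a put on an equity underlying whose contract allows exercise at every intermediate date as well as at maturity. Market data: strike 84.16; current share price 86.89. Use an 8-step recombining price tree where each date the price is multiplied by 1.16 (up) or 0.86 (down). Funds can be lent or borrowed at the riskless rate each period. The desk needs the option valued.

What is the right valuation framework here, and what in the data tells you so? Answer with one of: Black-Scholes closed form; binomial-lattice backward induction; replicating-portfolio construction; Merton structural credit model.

Key observation: an American put (K = 84.16, S₀ = 86.89) on a 8-date tree has no closed form — the optimal stopping decision is embedded and must be resolved recursively from expiry.

framework: binomial-lattice backward induction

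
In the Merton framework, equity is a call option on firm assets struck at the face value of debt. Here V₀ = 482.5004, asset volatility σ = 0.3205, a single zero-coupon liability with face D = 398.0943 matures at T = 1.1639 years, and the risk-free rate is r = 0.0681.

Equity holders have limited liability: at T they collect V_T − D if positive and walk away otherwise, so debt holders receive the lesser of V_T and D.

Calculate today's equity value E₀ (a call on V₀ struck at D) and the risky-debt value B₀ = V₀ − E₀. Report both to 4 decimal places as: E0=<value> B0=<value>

Equity is a call on the firm's assets struck at D = 398.0943:
d₁ = [ln(V₀/D) + (r + σ²/2)T] / (σ√T)
   = [ln(482.5004/398.0943) + (0.0681 + 0.5·0.3205²)·1.1639] / (0.3205·√1.1639)
   = [0.192293 + 0.139040] / 0.345769 = 0.958248
d₂ = d₁ − σ√T = 0.958248 − 0.345769 = 0.612480
N(d₁) = 0.831031,  N(d₂) = 0.729890,  e^(−rT) = 0.923798
E₀ = V₀·N(d₁) − D·e^(−rT)·N(d₂)
   = 482.5004·0.831031 − 398.0943·0.923798·0.729890 = 132.549524
B₀ = V₀ − E₀ = 482.5004 − 132.549524 = 349.950876

E0=132.5495 B0=349.9509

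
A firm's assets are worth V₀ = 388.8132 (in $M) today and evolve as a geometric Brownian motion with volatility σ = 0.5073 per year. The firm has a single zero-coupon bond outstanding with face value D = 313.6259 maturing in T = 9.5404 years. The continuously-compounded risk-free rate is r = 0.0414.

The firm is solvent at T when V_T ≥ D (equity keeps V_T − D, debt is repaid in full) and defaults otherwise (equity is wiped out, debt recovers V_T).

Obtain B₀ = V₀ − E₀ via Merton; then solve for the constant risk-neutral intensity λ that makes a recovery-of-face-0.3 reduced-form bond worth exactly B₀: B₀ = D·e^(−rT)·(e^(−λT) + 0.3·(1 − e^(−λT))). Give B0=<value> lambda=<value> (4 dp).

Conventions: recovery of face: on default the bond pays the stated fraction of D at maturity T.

B0=120.0913 lambda=0.1005

Work the structural quantities from V₀ = 388.8132 against face 313.6259:
d₁ = [ln(V₀/D) + (r + σ²/2)T] / (σ√T)
   = [ln(388.8132/313.6259) + (0.0414 + 0.5·0.5073²)·9.5404] / (0.5073·√9.5404)
   = [0.214898 + 1.622599] / 1.566925 = 1.172677
d₂ = d₁ − σ√T = 1.172677 − 1.566925 = -0.394247
N(d₁) = 0.879537,  N(d₂) = 0.346699,  e^(−rT) = 0.673699
E₀ = V₀·N(d₁) − D·e^(−rT)·N(d₂)
   = 388.8132·0.879537 − 313.6259·0.673699·0.346699 = 268.721919
B₀ = V₀ − E₀ = 388.8132 − 268.721919 = 120.091281
e^(−λT) = (B₀·e^(rT)/D − 0.3)/(1 − 0.3) = (120.0913·1.484343/313.6259 − 0.3)/0.7 = 0.38339110
λ = −ln(0.38339110)/9.5404 = 0.100488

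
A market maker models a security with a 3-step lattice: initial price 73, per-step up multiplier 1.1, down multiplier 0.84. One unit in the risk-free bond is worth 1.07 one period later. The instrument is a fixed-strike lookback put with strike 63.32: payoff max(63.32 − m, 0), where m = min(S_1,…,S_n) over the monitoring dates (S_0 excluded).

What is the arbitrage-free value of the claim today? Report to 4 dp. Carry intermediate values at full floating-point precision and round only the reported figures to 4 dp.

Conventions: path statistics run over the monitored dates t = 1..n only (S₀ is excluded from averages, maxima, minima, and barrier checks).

price = 0.4142

With p* = (R−d)/(u−d) = 0.8846, sum probability × payoff across the paths and divide by R^3.
Enumerate all 2^3 = 8 price paths (U = up ×1.1, D = down ×0.84); each path with k up-moves has probability p*^k·(1−p*)^(3−k).
DDD: m=43.2674, payoff=20.0526, prob=0.001536
UDD: m=56.6597, payoff=6.6603, prob=0.011777
DUD: m=56.6597, payoff=6.6603, prob=0.011777
UUD: m=74.1972, payoff=0.0000, prob=0.090294
DDU: m=51.5088, payoff=11.8112, prob=0.011777
UDU: m=67.4520, payoff=0.0000, prob=0.090294
DUU: m=61.3200, payoff=2.0000, prob=0.090294
UUU: m=80.3000, payoff=0.0000, prob=0.692251
Price = Σ prob·payoff / R^3 = 0.507380 / 1.225043 = 0.4142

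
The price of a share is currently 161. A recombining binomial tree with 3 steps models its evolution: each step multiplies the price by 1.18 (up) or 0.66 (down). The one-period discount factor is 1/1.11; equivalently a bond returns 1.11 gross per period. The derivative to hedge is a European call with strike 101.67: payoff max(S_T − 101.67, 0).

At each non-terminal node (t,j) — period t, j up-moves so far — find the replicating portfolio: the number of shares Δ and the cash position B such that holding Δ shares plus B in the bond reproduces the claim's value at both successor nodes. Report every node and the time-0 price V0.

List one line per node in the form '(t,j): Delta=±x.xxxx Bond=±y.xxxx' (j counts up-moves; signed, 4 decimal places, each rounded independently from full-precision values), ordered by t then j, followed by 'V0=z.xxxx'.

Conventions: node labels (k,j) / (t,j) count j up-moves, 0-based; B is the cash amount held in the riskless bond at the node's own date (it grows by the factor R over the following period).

(0,0): Delta=0.9509 Bond=-65.6810
(1,0): Delta=0.6531 Bond=-41.2627
(1,1): Delta=0.9768 Bond=-77.8281
(2,0): Delta=0.0000 Bond=0.0000
(2,1): Delta=0.7099 Bond=-52.9263
(2,2): Delta=1.0000 Bond=-91.5946
V0=87.4092

The replicating-portfolio and risk-neutral prices coincide; use p* = (1.11−0.66)/(1.18−0.66) = 0.8654 for the latter.
At maturity the claim pays: V(3,0)=0.0000, V(3,1)=0.0000, V(3,2)=46.2864, V(3,3)=162.8582
  t=2,j=0: stock 70.1316 → up 82.7553 (V=0.0000), down 46.2869 (V=0.0000). Price 0.0000; hedge Δ=0.0000, bond B=0.0000.
  t=2,j=1: stock 125.3868 → up 147.9564 (V=46.2864), down 82.7553 (V=0.0000). Price 36.0861; hedge Δ=0.7099, bond B=-52.9263.
  t=2,j=2: stock 224.1764 → up 264.5282 (V=162.8582), down 147.9564 (V=46.2864). Price 132.5818; hedge Δ=1.0000, bond B=-91.5946.
  t=1,j=0: stock 106.2600 → up 125.3868 (V=36.0861), down 70.1316 (V=0.0000). Price 28.1336; hedge Δ=0.6531, bond B=-41.2627.
  t=1,j=1: stock 189.9800 → up 224.1764 (V=132.5818), down 125.3868 (V=36.0861). Price 107.7405; hedge Δ=0.9768, bond B=-77.8281.
  t=0,j=0: stock 161.0000 → up 189.9800 (V=107.7405), down 106.2600 (V=28.1336). Price 87.4092; hedge Δ=0.9509, bond B=-65.6810.
Verification: the root portfolio costs Δ(0,0)·S0 + B(0,0) = 87.4092, matching V0.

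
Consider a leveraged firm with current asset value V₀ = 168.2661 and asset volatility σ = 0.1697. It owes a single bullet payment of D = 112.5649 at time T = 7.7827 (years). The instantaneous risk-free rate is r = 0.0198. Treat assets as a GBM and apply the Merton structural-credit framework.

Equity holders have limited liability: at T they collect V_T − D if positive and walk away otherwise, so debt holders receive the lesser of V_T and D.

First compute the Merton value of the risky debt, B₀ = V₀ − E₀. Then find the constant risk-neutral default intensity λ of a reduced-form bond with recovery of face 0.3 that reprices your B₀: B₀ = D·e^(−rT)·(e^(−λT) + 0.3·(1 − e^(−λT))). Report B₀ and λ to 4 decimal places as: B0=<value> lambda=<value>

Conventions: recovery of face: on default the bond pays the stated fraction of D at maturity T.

Work the structural quantities from V₀ = 168.2661 against face 112.5649:
d₁ = [ln(V₀/D) + (r + σ²/2)T] / (σ√T)
   = [ln(168.2661/112.5649) + (0.0198 + 0.5·0.1697²)·7.7827] / (0.1697·√7.7827)
   = [0.402017 + 0.266161] / 0.473420 = 1.411383
d₂ = d₁ − σ√T = 1.411383 − 0.473420 = 0.937963
N(d₁) = 0.920934,  N(d₂) = 0.825868,  e^(−rT) = 0.857188
E₀ = V₀·N(d₁) − D·e^(−rT)·N(d₂)
   = 168.2661·0.920934 − 112.5649·0.857188·0.825868 = 75.274525
B₀ = V₀ − E₀ = 168.2661 − 75.274525 = 92.991575
e^(−λT) = (B₀·e^(rT)/D − 0.3)/(1 − 0.3) = (92.9916·1.166605/112.5649 − 0.3)/0.7 = 0.94821434
λ = −ln(0.94821434)/7.7827 = 0.006832

B0=92.9916 lambda=0.0068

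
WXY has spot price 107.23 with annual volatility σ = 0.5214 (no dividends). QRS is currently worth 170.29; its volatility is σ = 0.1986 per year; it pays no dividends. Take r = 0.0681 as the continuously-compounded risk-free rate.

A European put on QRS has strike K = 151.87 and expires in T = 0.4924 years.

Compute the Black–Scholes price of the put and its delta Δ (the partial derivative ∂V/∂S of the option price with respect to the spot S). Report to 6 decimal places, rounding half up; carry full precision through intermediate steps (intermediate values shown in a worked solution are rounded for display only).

σ√T = 0.1986·√0.4924 = 0.139360
d₁ = (ln(S/K) + (r+σ²/2)T) / (σ√T) = (ln(170.29/151.87) + (0.0681+0.1986²/2)·0.4924) / 0.139360 = (0.114478 + 0.043243) / 0.139360 = 1.131752
d₂ = d₁ − σ√T = 1.131752 − 0.139360 = 0.992392
e^{−rT} = 0.967024
N(−d₁) = 0.128869,  N(−d₂) = 0.160503
Put price V = K·e^{−rT}·N(−d₂) − S·N(−d₁) = 23.571791 − 21.945158 = 1.626634
Δ = −N(−d₁) = -0.128869

price = 1.626634
Δ = -0.128869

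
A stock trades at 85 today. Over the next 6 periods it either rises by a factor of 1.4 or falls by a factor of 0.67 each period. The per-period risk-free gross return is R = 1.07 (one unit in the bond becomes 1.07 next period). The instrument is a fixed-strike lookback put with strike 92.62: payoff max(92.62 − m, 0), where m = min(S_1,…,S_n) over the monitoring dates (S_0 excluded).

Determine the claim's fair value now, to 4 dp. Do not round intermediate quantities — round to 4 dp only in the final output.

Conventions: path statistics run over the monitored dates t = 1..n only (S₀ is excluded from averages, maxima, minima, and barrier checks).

Risk-neutral up-probability p* = (R−d)/(u−d) = (1.07−0.67)/(1.4−0.67) = 0.5479; the claim prices as the p*-weighted sum of path payoffs discounted by R^6.
Enumerate all 2^6 = 64 price paths (U = up ×1.4, D = down ×0.67); each path with k up-moves has probability p*^k·(1−p*)^(6−k).
DDDDDD: m=7.6890, payoff=84.9310, prob=0.008534
UDDDDD: m=16.0665, payoff=76.5535, prob=0.010344
DUDDDD: m=16.0665, payoff=76.5535, prob=0.010344
UUDDDD: m=33.5718, payoff=59.0482, prob=0.012538
DDUDDD: m=16.0665, payoff=76.5535, prob=0.010344
UDUDDD: m=33.5718, payoff=59.0482, prob=0.012538
DUUDDD: m=33.5718, payoff=59.0482, prob=0.012538
UUUDDD: m=70.1500, payoff=22.4700, prob=0.015198
DDDUDD: m=16.0665, payoff=76.5535, prob=0.010344
UDDUDD: m=33.5718, payoff=59.0482, prob=0.012538
DUDUDD: m=33.5718, payoff=59.0482, prob=0.012538
UUDUDD: m=70.1500, payoff=22.4700, prob=0.015198
DDUUDD: m=33.5718, payoff=59.0482, prob=0.012538
UDUUDD: m=70.1500, payoff=22.4700, prob=0.015198
DUUUDD: m=56.9500, payoff=35.6700, prob=0.015198
UUUUDD: m=119.0000, payoff=0.0000, prob=0.018422
DDDDUD: m=16.0665, payoff=76.5535, prob=0.010344
UDDDUD: m=33.5718, payoff=59.0482, prob=0.012538
DUDDUD: m=33.5718, payoff=59.0482, prob=0.012538
UUDDUD: m=70.1500, payoff=22.4700, prob=0.015198
DDUDUD: m=33.5718, payoff=59.0482, prob=0.012538
UDUDUD: m=70.1500, payoff=22.4700, prob=0.015198
DUUDUD: m=56.9500, payoff=35.6700, prob=0.015198
UUUDUD: m=119.0000, payoff=0.0000, prob=0.018422
DDDUUD: m=25.5649, payoff=67.0551, prob=0.012538
UDDUUD: m=53.4191, payoff=39.2009, prob=0.015198
DUDUUD: m=53.4191, payoff=39.2009, prob=0.015198
UUDUUD: m=111.6220, payoff=0.0000, prob=0.018422
DDUUUD: m=38.1565, payoff=54.4635, prob=0.015198
UDUUUD: m=79.7300, payoff=12.8900, prob=0.018422
DUUUUD: m=56.9500, payoff=35.6700, prob=0.018422
UUUUUD: m=119.0000, payoff=0.0000, prob=0.022329
DDDDDU: m=11.4761, payoff=81.1439, prob=0.010344
UDDDDU: m=23.9798, payoff=68.6402, prob=0.012538
DUDDDU: m=23.9798, payoff=68.6402, prob=0.012538
UUDDDU: m=50.1071, payoff=42.5129, prob=0.015198
DDUDDU: m=23.9798, payoff=68.6402, prob=0.012538
UDUDDU: m=50.1071, payoff=42.5129, prob=0.015198
DUUDDU: m=50.1071, payoff=42.5129, prob=0.015198
UUUDDU: m=104.7014, payoff=0.0000, prob=0.018422
DDDUDU: m=23.9798, payoff=68.6402, prob=0.012538
UDDUDU: m=50.1071, payoff=42.5129, prob=0.015198
DUDUDU: m=50.1071, payoff=42.5129, prob=0.015198
UUDUDU: m=104.7014, payoff=0.0000, prob=0.018422
DDUUDU: m=38.1565, payoff=54.4635, prob=0.015198
UDUUDU: m=79.7300, payoff=12.8900, prob=0.018422
DUUUDU: m=56.9500, payoff=35.6700, prob=0.018422
UUUUDU: m=119.0000, payoff=0.0000, prob=0.022329
DDDDUU: m=17.1285, payoff=75.4915, prob=0.012538
UDDDUU: m=35.7908, payoff=56.8292, prob=0.015198
DUDDUU: m=35.7908, payoff=56.8292, prob=0.015198
UUDDUU: m=74.7867, payoff=17.8333, prob=0.018422
DDUDUU: m=35.7908, payoff=56.8292, prob=0.015198
UDUDUU: m=74.7867, payoff=17.8333, prob=0.018422
DUUDUU: m=56.9500, payoff=35.6700, prob=0.018422
UUUDUU: m=119.0000, payoff=0.0000, prob=0.022329
DDDUUU: m=25.5649, payoff=67.0551, prob=0.015198
UDDUUU: m=53.4191, payoff=39.2009, prob=0.018422
DUDUUU: m=53.4191, payoff=39.2009, prob=0.018422
UUDUUU: m=111.6220, payoff=0.0000, prob=0.022329
DDUUUU: m=38.1565, payoff=54.4635, prob=0.018422
UDUUUU: m=79.7300, payoff=12.8900, prob=0.022329
DUUUUU: m=56.9500, payoff=35.6700, prob=0.022329
UUUUUU: m=119.0000, payoff=0.0000, prob=0.027066
Price = Σ prob·payoff / R^6 = 36.531242 / 1.500730 = 24.3423

price = 24.3423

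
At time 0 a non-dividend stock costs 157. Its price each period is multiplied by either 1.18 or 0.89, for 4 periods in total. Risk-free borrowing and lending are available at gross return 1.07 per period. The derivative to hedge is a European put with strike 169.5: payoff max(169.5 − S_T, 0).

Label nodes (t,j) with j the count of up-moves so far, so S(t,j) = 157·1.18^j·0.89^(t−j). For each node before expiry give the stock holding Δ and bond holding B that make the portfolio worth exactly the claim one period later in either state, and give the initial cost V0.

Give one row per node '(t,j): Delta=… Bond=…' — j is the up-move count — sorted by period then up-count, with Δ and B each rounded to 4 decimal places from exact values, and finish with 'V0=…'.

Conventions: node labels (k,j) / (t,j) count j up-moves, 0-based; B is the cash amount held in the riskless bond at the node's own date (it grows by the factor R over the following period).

Since d<R<u, set p* = (R−d)/(u−d) = 0.6207; price each node as the discounted p*-expectation of its children.
Terminal payoffs: V(4,0)=70.9947, V(4,1)=38.8974, V(4,2)=0.0000, V(4,3)=0.0000, V(4,4)=0.0000
  t=3,j=0: stock 110.6801 → up 130.6026 (V=38.8974), down 98.5053 (V=70.9947). Price 47.7311; hedge Δ=-1.0000, bond B=158.4112.
  t=3,j=1: stock 146.7444 → up 173.1584 (V=0.0000), down 130.6026 (V=38.8974). Price 13.7890; hedge Δ=-0.9140, bond B=147.9181.
  t=3,j=2: stock 194.5601 → up 229.5809 (V=0.0000), down 173.1584 (V=0.0000). Price 0.0000; hedge Δ=0.0000, bond B=0.0000.
  t=3,j=3: stock 257.9560 → up 304.3881 (V=0.0000), down 229.5809 (V=0.0000). Price 0.0000; hedge Δ=0.0000, bond B=0.0000.
  t=2,j=0: stock 124.3597 → up 146.7444 (V=13.7890), down 110.6801 (V=47.7311). Price 24.9192; hedge Δ=-0.9412, bond B=141.9610.
  t=2,j=1: stock 164.8814 → up 194.5601 (V=0.0000), down 146.7444 (V=13.7890). Price 4.8881; hedge Δ=-0.2884, bond B=52.4363.
  t=2,j=2: stock 218.6068 → up 257.9560 (V=0.0000), down 194.5601 (V=0.0000). Price 0.0000; hedge Δ=0.0000, bond B=0.0000.
  t=1,j=0: stock 139.7300 → up 164.8814 (V=4.8881), down 124.3597 (V=24.9192). Price 11.6693; hedge Δ=-0.4943, bond B=80.7420.
  t=1,j=1: stock 185.2600 → up 218.6068 (V=0.0000), down 164.8814 (V=4.8881). Price 1.7328; hedge Δ=-0.0910, bond B=18.5884.
  t=0,j=0: stock 157.0000 → up 185.2600 (V=1.7328), down 139.7300 (V=11.6693). Price 5.1419; hedge Δ=-0.2182, bond B=39.4055.
As a check, the time-0 holding Δ(0,0)·S0 + B(0,0) comes to 5.1419 — exactly V0.

(0,0): Delta=-0.2182 Bond=39.4055
(1,0): Delta=-0.4943 Bond=80.7420
(1,1): Delta=-0.0910 Bond=18.5884
(2,0): Delta=-0.9412 Bond=141.9610
(2,1): Delta=-0.2884 Bond=52.4363
(2,2): Delta=0.0000 Bond=0.0000
(3,0): Delta=-1.0000 Bond=158.4112
(3,1): Delta=-0.9140 Bond=147.9181
(3,2): Delta=0.0000 Bond=0.0000
(3,3): Delta=0.0000 Bond=0.0000
V0=5.1419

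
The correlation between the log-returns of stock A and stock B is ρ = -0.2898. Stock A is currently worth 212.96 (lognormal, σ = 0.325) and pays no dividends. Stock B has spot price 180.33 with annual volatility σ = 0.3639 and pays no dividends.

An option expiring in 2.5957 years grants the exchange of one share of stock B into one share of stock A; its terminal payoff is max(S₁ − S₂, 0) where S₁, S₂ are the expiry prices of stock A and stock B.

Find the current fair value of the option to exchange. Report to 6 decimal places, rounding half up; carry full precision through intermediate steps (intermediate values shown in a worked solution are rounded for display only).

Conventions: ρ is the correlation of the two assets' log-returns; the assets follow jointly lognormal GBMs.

exchange price = 85.141485

σ_eff = √(σ₁² + σ₂² − 2ρσ₁σ₂) = √(0.325² + 0.3639² − 2·-0.2898·0.325·0.3639) = 0.553711
d₁ = (ln(S₁/S₂) + (q₂ − q₁ + σ_eff²/2)T) / (σ_eff√T) = (ln(212.96/180.33) + (0.0 − 0.0 + 0.153298)·2.5957) / 0.892094 = 0.632480
d₂ = d₁ − σ_eff√T = 0.632480 − 0.892094 = -0.259614
N(d₁) = 0.736463,  N(d₂) = 0.397581
V = S₁·e^{−q₁T}·N(d₁) − S₂·e^{−q₂T}·N(d₂) = 156.837241 − 71.695756 = 85.141485
Key observation: pricing in stock B-units makes this a unit-strike call on the ratio S₁/S₂ — the risk-free rate cancels and cannot affect the value.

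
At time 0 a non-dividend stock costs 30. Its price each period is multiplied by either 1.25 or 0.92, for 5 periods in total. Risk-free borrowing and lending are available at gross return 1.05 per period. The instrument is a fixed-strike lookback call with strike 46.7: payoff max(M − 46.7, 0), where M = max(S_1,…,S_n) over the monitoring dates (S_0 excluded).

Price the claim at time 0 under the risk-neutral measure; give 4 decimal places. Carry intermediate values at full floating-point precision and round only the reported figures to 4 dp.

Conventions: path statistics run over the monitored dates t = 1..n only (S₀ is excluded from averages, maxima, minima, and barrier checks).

price = 2.4830

No-arbitrage gives p* = (R−d)/(u−d) = 0.3939: enumerate every path, weight its payoff by its p*-probability, and discount by R^5.
Enumerate all 2^5 = 32 price paths (U = up ×1.25, D = down ×0.92); each path with k up-moves has probability p*^k·(1−p*)^(5−k).
DDDDD: M=27.6000, payoff=0.0000, prob=0.081767
UDDDD: M=37.5000, payoff=0.0000, prob=0.053149
DUDDD: M=34.5000, payoff=0.0000, prob=0.053149
UUDDD: M=46.8750, payoff=0.1750, prob=0.034547
DDUDD: M=31.7400, payoff=0.0000, prob=0.053149
UDUDD: M=43.1250, payoff=0.0000, prob=0.034547
DUUDD: M=43.1250, payoff=0.0000, prob=0.034547
UUUDD: M=58.5938, payoff=11.8938, prob=0.022455
DDDUD: M=29.2008, payoff=0.0000, prob=0.053149
UDDUD: M=39.6750, payoff=0.0000, prob=0.034547
DUDUD: M=39.6750, payoff=0.0000, prob=0.034547
UUDUD: M=53.9062, payoff=7.2062, prob=0.022455
DDUUD: M=39.6750, payoff=0.0000, prob=0.034547
UDUUD: M=53.9062, payoff=7.2062, prob=0.022455
DUUUD: M=53.9062, payoff=7.2062, prob=0.022455
UUUUD: M=73.2422, payoff=26.5422, prob=0.014596
DDDDU: M=27.6000, payoff=0.0000, prob=0.053149
UDDDU: M=37.5000, payoff=0.0000, prob=0.034547
DUDDU: M=36.5010, payoff=0.0000, prob=0.034547
UUDDU: M=49.5938, payoff=2.8937, prob=0.022455
DDUDU: M=36.5010, payoff=0.0000, prob=0.034547
UDUDU: M=49.5938, payoff=2.8937, prob=0.022455
DUUDU: M=49.5938, payoff=2.8937, prob=0.022455
UUUDU: M=67.3828, payoff=20.6828, prob=0.014596
DDDUU: M=36.5010, payoff=0.0000, prob=0.034547
UDDUU: M=49.5938, payoff=2.8937, prob=0.022455
DUDUU: M=49.5938, payoff=2.8937, prob=0.022455
UUDUU: M=67.3828, payoff=20.6828, prob=0.014596
DDUUU: M=49.5938, payoff=2.8937, prob=0.022455
UDUUU: M=67.3828, payoff=20.6828, prob=0.014596
DUUUU: M=67.3828, payoff=20.6828, prob=0.014596
UUUUU: M=91.5527, payoff=44.8527, prob=0.009487
Price = Σ prob·payoff / R^5 = 3.168953 / 1.276282 = 2.4830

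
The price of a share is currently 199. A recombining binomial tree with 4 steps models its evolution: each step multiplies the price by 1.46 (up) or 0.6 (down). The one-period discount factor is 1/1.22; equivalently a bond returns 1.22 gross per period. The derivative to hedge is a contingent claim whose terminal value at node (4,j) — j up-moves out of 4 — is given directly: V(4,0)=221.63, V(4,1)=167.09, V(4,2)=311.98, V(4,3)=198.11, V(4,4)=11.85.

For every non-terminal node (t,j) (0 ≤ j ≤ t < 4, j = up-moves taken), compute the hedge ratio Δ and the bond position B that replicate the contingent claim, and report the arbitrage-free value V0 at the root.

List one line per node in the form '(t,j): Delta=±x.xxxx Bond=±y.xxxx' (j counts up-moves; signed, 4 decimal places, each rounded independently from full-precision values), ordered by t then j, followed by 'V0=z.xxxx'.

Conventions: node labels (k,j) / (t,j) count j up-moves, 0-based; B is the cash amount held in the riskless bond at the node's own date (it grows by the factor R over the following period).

No-arbitrage ⇒ martingale measure with p* = (R−d)/(u−d) = 0.7209.
Expiry values: V(4,0)=221.6300, V(4,1)=167.0900, V(4,2)=311.9800, V(4,3)=198.1100, V(4,4)=11.8500
  t=3,j=0: stock 42.9840 → up 62.7566 (V=167.0900), down 25.7904 (V=221.6300). Price 149.4348; hedge Δ=-1.4754, bond B=212.8534.
  t=3,j=1: stock 104.5944 → up 152.7078 (V=311.9800), down 62.7566 (V=167.0900). Price 222.5783; hedge Δ=1.6108, bond B=54.1016.
  t=3,j=2: stock 254.5130 → up 371.5890 (V=198.1100), down 152.7078 (V=311.9800). Price 188.4325; hedge Δ=-0.5202, bond B=320.8395.
  t=3,j=3: stock 619.3151 → up 904.2000 (V=11.8500), down 371.5890 (V=198.1100). Price 52.3193; hedge Δ=-0.3497, bond B=268.9007.
  t=2,j=0: stock 71.6400 → up 104.5944 (V=222.5783), down 42.9840 (V=149.4348). Price 165.7100; hedge Δ=1.1872, bond B=80.6594.
  t=2,j=1: stock 174.3240 → up 254.5130 (V=188.4325), down 104.5944 (V=222.5783). Price 162.2636; hedge Δ=-0.2278, bond B=201.9680.
  t=2,j=2: stock 424.1884 → up 619.3151 (V=52.3193), down 254.5130 (V=188.4325). Price 74.0200; hedge Δ=-0.3731, bond B=232.2912.
  t=1,j=0: stock 119.4000 → up 174.3240 (V=162.2636), down 71.6400 (V=165.7100). Price 133.7913; hedge Δ=-0.0336, bond B=137.7987.
  t=1,j=1: stock 290.5400 → up 424.1884 (V=74.0200), down 174.3240 (V=162.2636). Price 80.8575; hedge Δ=-0.3532, bond B=183.4663.
  t=0,j=0: stock 199.0000 → up 290.5400 (V=80.8575), down 119.4000 (V=133.7913). Price 78.3850; hedge Δ=-0.3093, bond B=139.9360.
Check: Δ(0,0)·S0 + B(0,0) = 78.3850 = V0.

(0,0): Delta=-0.3093 Bond=139.9360
(1,0): Delta=-0.0336 Bond=137.7987
(1,1): Delta=-0.3532 Bond=183.4663
(2,0): Delta=1.1872 Bond=80.6594
(2,1): Delta=-0.2278 Bond=201.9680
(2,2): Delta=-0.3731 Bond=232.2912
(3,0): Delta=-1.4754 Bond=212.8534
(3,1): Delta=1.6108 Bond=54.1016
(3,2): Delta=-0.5202 Bond=320.8395
(3,3): Delta=-0.3497 Bond=268.9007
V0=78.3850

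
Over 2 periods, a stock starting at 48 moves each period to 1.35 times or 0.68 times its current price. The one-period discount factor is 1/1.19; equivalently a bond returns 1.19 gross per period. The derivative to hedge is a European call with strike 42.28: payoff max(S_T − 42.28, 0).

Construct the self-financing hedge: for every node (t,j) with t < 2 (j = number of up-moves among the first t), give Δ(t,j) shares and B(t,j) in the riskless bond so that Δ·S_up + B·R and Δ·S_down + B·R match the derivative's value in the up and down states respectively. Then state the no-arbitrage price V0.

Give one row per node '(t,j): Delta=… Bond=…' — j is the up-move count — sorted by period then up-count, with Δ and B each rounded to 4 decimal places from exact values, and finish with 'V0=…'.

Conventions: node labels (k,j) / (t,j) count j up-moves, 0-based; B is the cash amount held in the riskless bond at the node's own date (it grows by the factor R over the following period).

Risk-neutral probability p* = (R−d)/(u−d) = (1.19−0.68)/(1.35−0.68) = 0.7612.
Terminal payoffs: V(2,0)=0.0000, V(2,1)=1.7840, V(2,2)=45.2000
(1,0): S=32.6400. Δ = (V_up−V_dn)/(S_up−S_dn) = (1.7840−0.0000)/(44.0640−22.1952) = 0.0816. V = [p*·1.7840 + (1−p*)·0.0000]/1.19 = 1.1412. B = V − Δ·S = -1.5215.
(1,1): S=64.8000. Δ = (V_up−V_dn)/(S_up−S_dn) = (45.2000−1.7840)/(87.4800−44.0640) = 1.0000. V = [p*·45.2000 + (1−p*)·1.7840]/1.19 = 29.2706. B = V − Δ·S = -35.5294.
(0,0): S=48.0000. Δ = (V_up−V_dn)/(S_up−S_dn) = (29.2706−1.1412)/(64.8000−32.6400) = 0.8747. V = [p*·29.2706 + (1−p*)·1.1412]/1.19 = 18.9522. B = V − Δ·S = -23.0320.
Verification: the root portfolio costs Δ(0,0)·S0 + B(0,0) = 18.9522, matching V0.

(0,0): Delta=0.8747 Bond=-23.0320
(1,0): Delta=0.0816 Bond=-1.5215
(1,1): Delta=1.0000 Bond=-35.5294
V0=18.9522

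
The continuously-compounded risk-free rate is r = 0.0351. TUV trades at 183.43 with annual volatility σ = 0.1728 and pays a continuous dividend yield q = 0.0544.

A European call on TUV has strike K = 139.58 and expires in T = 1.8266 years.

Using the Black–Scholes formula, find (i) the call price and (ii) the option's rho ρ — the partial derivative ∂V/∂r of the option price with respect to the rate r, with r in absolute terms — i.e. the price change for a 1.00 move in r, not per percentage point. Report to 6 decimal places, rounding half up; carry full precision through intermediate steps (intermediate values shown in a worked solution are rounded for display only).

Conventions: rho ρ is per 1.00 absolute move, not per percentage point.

price = 37.923136
ρ = 195.241896

σ√T = 0.1728·√1.8266 = 0.233542
d₁ = (ln(S/K) + (r−q+σ²/2)T) / (σ√T) = (ln(183.43/139.58) + (0.0351−0.0544+0.1728²/2)·1.8266) / 0.233542 = (0.273195 − 0.007982) / 0.233542 = 1.135610
d₂ = d₁ − σ√T = 1.135610 − 0.233542 = 0.902067
e^{−rT} = 0.937898
e^{−qT} = 0.905410
N(d₁) = 0.871940,  N(d₂) = 0.816489
Call price V = S·e^{−qT}·N(d₁) − K·e^{−rT}·N(d₂) = 144.811286 − 106.888151 = 37.923136
ρ = K·T·e^{−rT}·N(d₂) = 195.241896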